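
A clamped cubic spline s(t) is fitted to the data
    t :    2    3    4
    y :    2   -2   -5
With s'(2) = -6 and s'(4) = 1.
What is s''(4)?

Let m_i = s''(x_i). Step sizes h_i = 1, 1; slopes of the chords Δ_i = (y_(i+1) - y_i)/h_i = -4, -3.
  1·m_0 + 4·m_1 + 1·m_2 = 6(Δ_1 - Δ_0) = 6
Clamped end conditions give two more equations: 2h_0·m_0 + h_0·m_1 = 6(Δ_0 - s'(2)) = 12 and h_1·m_1 + 2h_1·m_2 = 6(s'(4) - Δ_1) = 24.
Solving the tridiagonal system: m_0 = 8, m_1 = -4, m_2 = 14.

14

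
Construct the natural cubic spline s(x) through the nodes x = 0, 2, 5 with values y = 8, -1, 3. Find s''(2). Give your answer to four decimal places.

Put σ_i = s'' at the i-th knot. Here h = (2, 3) and Δ = (-9/2, 4/3), so the interior equations h_(i-1)·σ_(i-1) + 2(h_(i-1)+h_i)·σ_i + h_i·σ_(i+1) = 6(Δ_i − Δ_(i-1)) read
  2·σ_0 + 10·σ_1 + 3·σ_2 = 6(Δ_1 - Δ_0) = 35
Natural end conditions: σ_0 = σ_2 = 0.
Hence σ_0 = 0, σ_1 = 7/2, σ_2 = 0.

3.5000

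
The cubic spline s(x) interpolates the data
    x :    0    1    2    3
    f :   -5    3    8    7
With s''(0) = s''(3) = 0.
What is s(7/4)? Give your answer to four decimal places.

7.3031

Put m_i = s'' at the i-th knot. Here h = (1, 1, 1) and Δ = (8, 5, -1), so the interior equations h_(i-1)·m_(i-1) + 2(h_(i-1)+h_i)·m_i + h_i·m_(i+1) = 6(Δ_i − Δ_(i-1)) read
  1·m_0 + 4·m_1 + 1·m_2 = 6(Δ_1 - Δ_0) = -18
  1·m_1 + 4·m_2 + 1·m_3 = 6(Δ_2 - Δ_1) = -36
Natural end conditions: m_0 = m_3 = 0.
Forward elimination and back-substitution give m_0 = 0, m_1 = -12/5, m_2 = -42/5, m_3 = 0.
On [1, 2], s(x) = 3 + 36/5·(x - 1) - 6/5·(x - 1)² - 1·(x - 1)³.
With (x - 1) = 3/4: s(7/4) = 2337/320.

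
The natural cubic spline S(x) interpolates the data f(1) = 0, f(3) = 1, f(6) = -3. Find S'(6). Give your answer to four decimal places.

-1.8833

Put M_i = S'' at the i-th knot. Here h = (2, 3) and Δ = (1/2, -4/3), so the interior equations h_(i-1)·M_(i-1) + 2(h_(i-1)+h_i)·M_i + h_i·M_(i+1) = 6(Δ_i − Δ_(i-1)) read
  2·M_0 + 10·M_1 + 3·M_2 = 6(Δ_1 - Δ_0) = -11
Natural end conditions: M_0 = M_2 = 0.
Hence M_0 = 0, M_1 = -11/10, M_2 = 0.
On [3, 6], S'(x) = b_1 + 2c_1·(x - 3) + 3d_1·(x - 3)² with b_1 = Δ_1 - h_1(2M_1 + M_2)/6 = -7/30, c_1 = M_1/2 = -11/20, d_1 = (M_2 - M_1)/(6h_1) = 11/180. So S'(6) = -113/60.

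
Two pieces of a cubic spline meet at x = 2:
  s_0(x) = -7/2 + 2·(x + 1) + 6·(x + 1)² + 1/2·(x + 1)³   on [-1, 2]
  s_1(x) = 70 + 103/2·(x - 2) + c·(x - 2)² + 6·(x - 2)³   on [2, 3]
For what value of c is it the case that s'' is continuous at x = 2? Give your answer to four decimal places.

s_0''(x) = 12 + 3·(x + 1), so s_0''(2) = 21. On the right, s_1''(2) = 2c, so c = 21/2.

10.5000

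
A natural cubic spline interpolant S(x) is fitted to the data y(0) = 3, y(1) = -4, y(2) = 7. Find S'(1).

Let m_i = S''(x_i). Step sizes h_i = 1, 1; slopes of the chords Δ_i = (y_(i+1) - y_i)/h_i = -7, 11.
  1·m_0 + 4·m_1 + 1·m_2 = 6(Δ_1 - Δ_0) = 108
Natural end conditions: m_0 = m_2 = 0.
Solving: m_0 = 0, m_1 = 27, m_2 = 0.
On [1, 2], S'(x) = b_1 + 2c_1·(x - 1) + 3d_1·(x - 1)² with b_1 = Δ_1 - h_1(2m_1 + m_2)/6 = 2, c_1 = m_1/2 = 27/2, d_1 = (m_2 - m_1)/(6h_1) = -9/2. So S'(1) = 2.

2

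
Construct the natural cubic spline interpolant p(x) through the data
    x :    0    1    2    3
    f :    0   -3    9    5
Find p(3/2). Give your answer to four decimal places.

Put M_i = p'' at the i-th knot. Here h = (1, 1, 1) and Δ = (-3, 12, -4), so the interior equations h_(i-1)·M_(i-1) + 2(h_(i-1)+h_i)·M_i + h_i·M_(i+1) = 6(Δ_i − Δ_(i-1)) read
  1·M_0 + 4·M_1 + 1·M_2 = 6(Δ_1 - Δ_0) = 90
  1·M_1 + 4·M_2 + 1·M_3 = 6(Δ_2 - Δ_1) = -96
Natural end conditions: M_0 = M_3 = 0.
Solving the tridiagonal system: M_0 = 0, M_1 = 152/5, M_2 = -158/5, M_3 = 0.
On [1, 2], p(x) = -3 + 107/15·(x - 1) + 76/5·(x - 1)² - 31/3·(x - 1)³.
With (x - 1) = 1/2: p(3/2) = 123/40.

3.0750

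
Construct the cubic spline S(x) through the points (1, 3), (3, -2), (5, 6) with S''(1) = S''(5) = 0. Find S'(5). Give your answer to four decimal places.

5.6250

Put m_i = S'' at the i-th knot. Here h = (2, 2) and Δ = (-5/2, 4), so the interior equations h_(i-1)·m_(i-1) + 2(h_(i-1)+h_i)·m_i + h_i·m_(i+1) = 6(Δ_i − Δ_(i-1)) read
  2·m_0 + 8·m_1 + 2·m_2 = 6(Δ_1 - Δ_0) = 39
Natural end conditions: m_0 = m_2 = 0.
Forward elimination and back-substitution give m_0 = 0, m_1 = 39/8, m_2 = 0.
On [3, 5], S'(x) = b_1 + 2c_1·(x - 3) + 3d_1·(x - 3)² with b_1 = Δ_1 - h_1(2m_1 + m_2)/6 = 3/4, c_1 = m_1/2 = 39/16, d_1 = (m_2 - m_1)/(6h_1) = -13/32. So S'(5) = 45/8.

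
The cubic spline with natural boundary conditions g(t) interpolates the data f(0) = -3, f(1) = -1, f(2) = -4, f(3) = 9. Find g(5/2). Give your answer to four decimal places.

0.7750

Write M_i for g''(x_i). With h_i = 1, 1, 1 and divided differences Δ_i = 2, -3, 13, the continuity of g' gives the tridiagonal system
  1·M_0 + 4·M_1 + 1·M_2 = 6(Δ_1 - Δ_0) = -30
  1·M_1 + 4·M_2 + 1·M_3 = 6(Δ_2 - Δ_1) = 96
Natural end conditions: M_0 = M_3 = 0.
Hence M_0 = 0, M_1 = -72/5, M_2 = 138/5, M_3 = 0.
On [2, 3], g(t) = -4 + 19/5·(t - 2) + 69/5·(t - 2)² - 23/5·(t - 2)³.
With (t - 2) = 1/2: g(5/2) = 31/40.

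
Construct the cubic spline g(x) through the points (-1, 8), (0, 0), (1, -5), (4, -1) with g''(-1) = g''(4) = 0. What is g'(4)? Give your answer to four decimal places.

3.4946

With M_i denoting the second derivative at x_i, h_i = 1, 1, 3, and Δ_i = (y_(i+1) − y_i)/h_i = -8, -5, 4/3:
  1·M_0 + 4·M_1 + 1·M_2 = 6(Δ_1 - Δ_0) = 18
  1·M_1 + 8·M_2 + 3·M_3 = 6(Δ_2 - Δ_1) = 38
Natural end conditions: M_0 = M_3 = 0.
Solving the tridiagonal system: M_0 = 0, M_1 = 106/31, M_2 = 134/31, M_3 = 0.
On [1, 4], g'(x) = b_2 + 2c_2·(x - 1) + 3d_2·(x - 1)² with b_2 = Δ_2 - h_2(2M_2 + M_3)/6 = -278/93, c_2 = M_2/2 = 67/31, d_2 = (M_3 - M_2)/(6h_2) = -67/279. So g'(4) = 325/93.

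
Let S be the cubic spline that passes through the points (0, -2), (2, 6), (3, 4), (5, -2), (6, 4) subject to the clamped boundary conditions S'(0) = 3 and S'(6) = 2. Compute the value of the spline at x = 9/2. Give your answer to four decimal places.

Write m_i for S''(x_i). With h_i = 2, 1, 2, 1 and divided differences Δ_i = 4, -2, -3, 6, the continuity of S' gives the tridiagonal system
  2·m_0 + 6·m_1 + 1·m_2 = 6(Δ_1 - Δ_0) = -36
  1·m_1 + 6·m_2 + 2·m_3 = 6(Δ_2 - Δ_1) = -6
  2·m_2 + 6·m_3 + 1·m_4 = 6(Δ_3 - Δ_2) = 54
Clamped end conditions give two more equations: 2h_0·m_0 + h_0·m_1 = 6(Δ_0 - S'(0)) = 6 and h_3·m_3 + 2h_3·m_4 = 6(S'(6) - Δ_3) = -24.
Hence m_0 = 923/186, m_1 = -644/93, m_2 = -407/93, m_3 = 1264/93, m_4 = -1748/93.
On [3, 5], S(x) = 4 - 143/31·(x - 3) - 407/186·(x - 3)² + 557/372·(x - 3)³.
With (x - 3) = 3/2: S(9/2) = -2767/992.

-2.7893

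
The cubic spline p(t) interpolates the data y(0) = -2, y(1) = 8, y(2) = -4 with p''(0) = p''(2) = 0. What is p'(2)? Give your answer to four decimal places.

Write M_i for p''(x_i). With h_i = 1, 1 and divided differences Δ_i = 10, -12, the continuity of p' gives the tridiagonal system
  1·M_0 + 4·M_1 + 1·M_2 = 6(Δ_1 - Δ_0) = -132
Natural end conditions: M_0 = M_2 = 0.
Solving the tridiagonal system: M_0 = 0, M_1 = -33, M_2 = 0.
On [1, 2], p'(t) = b_1 + 2c_1·(t - 1) + 3d_1·(t - 1)² with b_1 = Δ_1 - h_1(2M_1 + M_2)/6 = -1, c_1 = M_1/2 = -33/2, d_1 = (M_2 - M_1)/(6h_1) = 11/2. So p'(2) = -35/2.

-17.5000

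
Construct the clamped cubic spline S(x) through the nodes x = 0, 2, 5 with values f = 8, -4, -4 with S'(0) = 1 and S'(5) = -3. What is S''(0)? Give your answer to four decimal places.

-14.9000

Let m_i = S''(x_i). Step sizes h_i = 2, 3; slopes of the chords Δ_i = (y_(i+1) - y_i)/h_i = -6, 0.
  2·m_0 + 10·m_1 + 3·m_2 = 6(Δ_1 - Δ_0) = 36
Clamped end conditions give two more equations: 2h_0·m_0 + h_0·m_1 = 6(Δ_0 - S'(0)) = -42 and h_1·m_1 + 2h_1·m_2 = 6(S'(5) - Δ_1) = -18.
Forward elimination and back-substitution give m_0 = -149/10, m_1 = 44/5, m_2 = -37/5.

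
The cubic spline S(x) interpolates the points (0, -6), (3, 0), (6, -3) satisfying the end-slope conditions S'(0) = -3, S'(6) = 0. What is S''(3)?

-4

With m_i denoting the second derivative at x_i, h_i = 3, 3, and Δ_i = (y_(i+1) − y_i)/h_i = 2, -1:
  3·m_0 + 12·m_1 + 3·m_2 = 6(Δ_1 - Δ_0) = -18
Clamped end conditions give two more equations: 2h_0·m_0 + h_0·m_1 = 6(Δ_0 - S'(0)) = 30 and h_1·m_1 + 2h_1·m_2 = 6(S'(6) - Δ_1) = 6.
Solving the tridiagonal system: m_0 = 7, m_1 = -4, m_2 = 3.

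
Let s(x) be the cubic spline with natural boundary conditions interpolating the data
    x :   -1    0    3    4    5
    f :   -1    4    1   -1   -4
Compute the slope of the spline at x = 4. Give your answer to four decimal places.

-2.3868

Write σ_i for s''(x_i). With h_i = 1, 3, 1, 1 and divided differences Δ_i = 5, -1, -2, -3, the continuity of s' gives the tridiagonal system
  1·σ_0 + 8·σ_1 + 3·σ_2 = 6(Δ_1 - Δ_0) = -36
  3·σ_1 + 8·σ_2 + 1·σ_3 = 6(Δ_2 - Δ_1) = -6
  1·σ_2 + 4·σ_3 + 1·σ_4 = 6(Δ_3 - Δ_2) = -6
Natural end conditions: σ_0 = σ_4 = 0.
Forward elimination and back-substitution give σ_0 = 0, σ_1 = -531/106, σ_2 = 72/53, σ_3 = -195/106, σ_4 = 0.
On [4, 5], s'(x) = b_3 + 2c_3·(x - 4) + 3d_3·(x - 4)² with b_3 = Δ_3 - h_3(2σ_3 + σ_4)/6 = -253/106, c_3 = σ_3/2 = -195/212, d_3 = (σ_4 - σ_3)/(6h_3) = 65/212. So s'(4) = -253/106.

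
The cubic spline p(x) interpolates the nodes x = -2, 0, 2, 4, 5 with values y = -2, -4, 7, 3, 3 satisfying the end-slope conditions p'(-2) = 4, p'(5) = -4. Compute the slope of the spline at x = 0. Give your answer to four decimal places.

Put m_i = p'' at the i-th knot. Here h = (2, 2, 2, 1) and Δ = (-1, 11/2, -2, 0), so the interior equations h_(i-1)·m_(i-1) + 2(h_(i-1)+h_i)·m_i + h_i·m_(i+1) = 6(Δ_i − Δ_(i-1)) read
  2·m_0 + 8·m_1 + 2·m_2 = 6(Δ_1 - Δ_0) = 39
  2·m_1 + 8·m_2 + 2·m_3 = 6(Δ_2 - Δ_1) = -45
  2·m_2 + 6·m_3 + 1·m_4 = 6(Δ_3 - Δ_2) = 12
Clamped end conditions give two more equations: 2h_0·m_0 + h_0·m_1 = 6(Δ_0 - p'(-2)) = -30 and h_3·m_3 + 2h_3·m_4 = 6(p'(5) - Δ_3) = -24.
Solving: m_0 = -2207/172, m_1 = 917/86, m_2 = -1775/172, m_3 = 349/43, m_4 = -1381/86.
On [0, 2], p'(x) = b_1 + 2c_1·x + 3d_1·x² with b_1 = Δ_1 - h_1(2m_1 + m_2)/6 = 315/172, c_1 = m_1/2 = 917/172, d_1 = (m_2 - m_1)/(6h_1) = -1203/688. So p'(0) = 315/172.

1.8314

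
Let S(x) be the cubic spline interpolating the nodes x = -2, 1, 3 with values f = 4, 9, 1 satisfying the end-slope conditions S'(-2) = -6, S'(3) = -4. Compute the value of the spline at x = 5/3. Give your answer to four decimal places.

7.4593

With M_i denoting the second derivative at x_i, h_i = 3, 2, and Δ_i = (y_(i+1) − y_i)/h_i = 5/3, -4:
  3·M_0 + 10·M_1 + 2·M_2 = 6(Δ_1 - Δ_0) = -34
Clamped end conditions give two more equations: 2h_0·M_0 + h_0·M_1 = 6(Δ_0 - S'(-2)) = 46 and h_1·M_1 + 2h_1·M_2 = 6(S'(3) - Δ_1) = 0.
Solving the tridiagonal system: M_0 = 172/15, M_1 = -38/5, M_2 = 19/5.
On [1, 3], S(x) = 9 - 1/5·(x - 1) - 19/5·(x - 1)² + 19/20·(x - 1)³.
With (x - 1) = 2/3: S(5/3) = 1007/135.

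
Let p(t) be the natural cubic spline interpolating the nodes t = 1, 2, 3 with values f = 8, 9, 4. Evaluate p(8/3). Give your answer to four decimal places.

6.1111

Let m_i = p''(x_i). Step sizes h_i = 1, 1; slopes of the chords Δ_i = (y_(i+1) - y_i)/h_i = 1, -5.
  1·m_0 + 4·m_1 + 1·m_2 = 6(Δ_1 - Δ_0) = -36
Natural end conditions: m_0 = m_2 = 0.
Solving: m_0 = 0, m_1 = -9, m_2 = 0.
On [2, 3], p(t) = 9 - 2·(t - 2) - 9/2·(t - 2)² + 3/2·(t - 2)³.
With (t - 2) = 2/3: p(8/3) = 55/9.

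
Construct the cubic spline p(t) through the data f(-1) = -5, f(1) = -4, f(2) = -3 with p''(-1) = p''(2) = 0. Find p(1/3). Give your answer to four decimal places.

-4.4568

Let M_i = p''(x_i). Step sizes h_i = 2, 1; slopes of the chords Δ_i = (y_(i+1) - y_i)/h_i = 1/2, 1.
  2·M_0 + 6·M_1 + 1·M_2 = 6(Δ_1 - Δ_0) = 3
Natural end conditions: M_0 = M_2 = 0.
Forward elimination and back-substitution give M_0 = 0, M_1 = 1/2, M_2 = 0.
On [-1, 1], p(t) = -5 + 1/3·(t + 1) + 0·(t + 1)² + 1/24·(t + 1)³.
With (t + 1) = 4/3: p(1/3) = -361/81.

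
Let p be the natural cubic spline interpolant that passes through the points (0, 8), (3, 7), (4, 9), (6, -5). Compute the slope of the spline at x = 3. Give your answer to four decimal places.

Let m_i = p''(x_i). Step sizes h_i = 3, 1, 2; slopes of the chords Δ_i = (y_(i+1) - y_i)/h_i = -1/3, 2, -7.
  3·m_0 + 8·m_1 + 1·m_2 = 6(Δ_1 - Δ_0) = 14
  1·m_1 + 6·m_2 + 2·m_3 = 6(Δ_2 - Δ_1) = -54
Natural end conditions: m_0 = m_3 = 0.
Solving the tridiagonal system: m_0 = 0, m_1 = 138/47, m_2 = -446/47, m_3 = 0.
On [3, 4], p'(x) = b_1 + 2c_1·(x - 3) + 3d_1·(x - 3)² with b_1 = Δ_1 - h_1(2m_1 + m_2)/6 = 367/141, c_1 = m_1/2 = 69/47, d_1 = (m_2 - m_1)/(6h_1) = -292/141. So p'(3) = 367/141.

2.6028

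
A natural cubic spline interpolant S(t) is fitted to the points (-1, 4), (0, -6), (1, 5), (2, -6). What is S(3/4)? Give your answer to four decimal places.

Put M_i = S'' at the i-th knot. Here h = (1, 1, 1) and Δ = (-10, 11, -11), so the interior equations h_(i-1)·M_(i-1) + 2(h_(i-1)+h_i)·M_i + h_i·M_(i+1) = 6(Δ_i − Δ_(i-1)) read
  1·M_0 + 4·M_1 + 1·M_2 = 6(Δ_1 - Δ_0) = 126
  1·M_1 + 4·M_2 + 1·M_3 = 6(Δ_2 - Δ_1) = -132
Natural end conditions: M_0 = M_3 = 0.
Solving: M_0 = 0, M_1 = 212/5, M_2 = -218/5, M_3 = 0.
On [0, 1], S(t) = -6 + 62/15·t + 106/5·t² - 43/3·t³.
With t = 3/4: S(3/4) = 953/320.

2.9781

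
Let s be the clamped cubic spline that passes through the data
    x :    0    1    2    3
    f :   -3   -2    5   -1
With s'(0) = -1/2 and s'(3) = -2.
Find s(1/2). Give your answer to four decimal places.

-3.3375

With M_i denoting the second derivative at x_i, h_i = 1, 1, 1, and Δ_i = (y_(i+1) − y_i)/h_i = 1, 7, -6:
  1·M_0 + 4·M_1 + 1·M_2 = 6(Δ_1 - Δ_0) = 36
  1·M_1 + 4·M_2 + 1·M_3 = 6(Δ_2 - Δ_1) = -78
Clamped end conditions give two more equations: 2h_0·M_0 + h_0·M_1 = 6(Δ_0 - s'(0)) = 9 and h_2·M_2 + 2h_2·M_3 = 6(s'(3) - Δ_2) = 24.
Solving the tridiagonal system: M_0 = -22/5, M_1 = 89/5, M_2 = -154/5, M_3 = 137/5.
On [0, 1], s(x) = -3 - 1/2·x - 11/5·x² + 37/10·x³.
With x = 1/2: s(1/2) = -267/80.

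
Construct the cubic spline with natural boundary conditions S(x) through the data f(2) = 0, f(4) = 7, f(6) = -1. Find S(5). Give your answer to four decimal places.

Write M_i for S''(x_i). With h_i = 2, 2 and divided differences Δ_i = 7/2, -4, the continuity of S' gives the tridiagonal system
  2·M_0 + 8·M_1 + 2·M_2 = 6(Δ_1 - Δ_0) = -45
Natural end conditions: M_0 = M_2 = 0.
Solving: M_0 = 0, M_1 = -45/8, M_2 = 0.
On [4, 6], S(x) = 7 - 1/4·(x - 4) - 45/16·(x - 4)² + 15/32·(x - 4)³.
With (x - 4) = 1: S(5) = 141/32.

4.4063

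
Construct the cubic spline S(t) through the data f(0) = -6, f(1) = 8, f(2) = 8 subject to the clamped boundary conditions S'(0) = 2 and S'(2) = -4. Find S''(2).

Put σ_i = S'' at the i-th knot. Here h = (1, 1) and Δ = (14, 0), so the interior equations h_(i-1)·σ_(i-1) + 2(h_(i-1)+h_i)·σ_i + h_i·σ_(i+1) = 6(Δ_i − Δ_(i-1)) read
  1·σ_0 + 4·σ_1 + 1·σ_2 = 6(Δ_1 - Δ_0) = -84
Clamped end conditions give two more equations: 2h_0·σ_0 + h_0·σ_1 = 6(Δ_0 - S'(0)) = 72 and h_1·σ_1 + 2h_1·σ_2 = 6(S'(2) - Δ_1) = -24.
Hence σ_0 = 54, σ_1 = -36, σ_2 = 6.

6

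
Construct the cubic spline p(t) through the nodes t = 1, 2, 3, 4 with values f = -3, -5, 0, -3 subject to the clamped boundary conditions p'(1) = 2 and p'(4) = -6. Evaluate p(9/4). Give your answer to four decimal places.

-4.1969

With M_i denoting the second derivative at x_i, h_i = 1, 1, 1, and Δ_i = (y_(i+1) − y_i)/h_i = -2, 5, -3:
  1·M_0 + 4·M_1 + 1·M_2 = 6(Δ_1 - Δ_0) = 42
  1·M_1 + 4·M_2 + 1·M_3 = 6(Δ_2 - Δ_1) = -48
Clamped end conditions give two more equations: 2h_0·M_0 + h_0·M_1 = 6(Δ_0 - p'(1)) = -24 and h_2·M_2 + 2h_2·M_3 = 6(p'(4) - Δ_2) = -18.
Hence M_0 = -332/15, M_1 = 304/15, M_2 = -254/15, M_3 = -8/15.
On [2, 3], p(t) = -5 + 16/15·(t - 2) + 152/15·(t - 2)² - 31/5·(t - 2)³.
With (t - 2) = 1/4: p(9/4) = -1343/320.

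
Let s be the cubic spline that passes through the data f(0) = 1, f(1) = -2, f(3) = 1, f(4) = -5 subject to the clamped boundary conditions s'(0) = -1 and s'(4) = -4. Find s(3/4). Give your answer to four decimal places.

-1.3953

Put M_i = s'' at the i-th knot. Here h = (1, 2, 1) and Δ = (-3, 3/2, -6), so the interior equations h_(i-1)·M_(i-1) + 2(h_(i-1)+h_i)·M_i + h_i·M_(i+1) = 6(Δ_i − Δ_(i-1)) read
  1·M_0 + 6·M_1 + 2·M_2 = 6(Δ_1 - Δ_0) = 27
  2·M_1 + 6·M_2 + 1·M_3 = 6(Δ_2 - Δ_1) = -45
Clamped end conditions give two more equations: 2h_0·M_0 + h_0·M_1 = 6(Δ_0 - s'(0)) = -12 and h_2·M_2 + 2h_2·M_3 = 6(s'(4) - Δ_2) = 12.
Solving: M_0 = -57/5, M_1 = 54/5, M_2 = -66/5, M_3 = 63/5.
On [0, 1], s(x) = 1 - 1·x - 57/10·x² + 37/10·x³.
With x = 3/4: s(3/4) = -893/640.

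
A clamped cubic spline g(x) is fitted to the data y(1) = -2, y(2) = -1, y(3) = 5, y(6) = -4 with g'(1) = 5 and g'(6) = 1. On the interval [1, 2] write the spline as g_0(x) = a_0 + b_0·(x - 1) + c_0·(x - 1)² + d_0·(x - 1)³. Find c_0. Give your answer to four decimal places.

-9.8966

Let M_i = g''(x_i). Step sizes h_i = 1, 1, 3; slopes of the chords Δ_i = (y_(i+1) - y_i)/h_i = 1, 6, -3.
  1·M_0 + 4·M_1 + 1·M_2 = 6(Δ_1 - Δ_0) = 30
  1·M_1 + 8·M_2 + 3·M_3 = 6(Δ_2 - Δ_1) = -54
Clamped end conditions give two more equations: 2h_0·M_0 + h_0·M_1 = 6(Δ_0 - g'(1)) = -24 and h_2·M_2 + 2h_2·M_3 = 6(g'(6) - Δ_2) = 24.
Forward elimination and back-substitution give M_0 = -574/29, M_1 = 452/29, M_2 = -364/29, M_3 = 298/29.
On [1, 2], with g_0(x) = a_0 + b_0·(x - 1) + c_0·(x - 1)² + d_0·(x - 1)³: c_0 = M_0/2 = -287/29, d_0 = (M_1 - M_0)/(6h_0) = 171/29, b_0 = Δ_0 - h_0(2M_0 + M_1)/6 = 5.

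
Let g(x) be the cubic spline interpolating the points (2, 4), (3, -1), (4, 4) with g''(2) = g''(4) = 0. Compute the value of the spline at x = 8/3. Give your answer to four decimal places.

-0.2593

Put M_i = g'' at the i-th knot. Here h = (1, 1) and Δ = (-5, 5), so the interior equations h_(i-1)·M_(i-1) + 2(h_(i-1)+h_i)·M_i + h_i·M_(i+1) = 6(Δ_i − Δ_(i-1)) read
  1·M_0 + 4·M_1 + 1·M_2 = 6(Δ_1 - Δ_0) = 60
Natural end conditions: M_0 = M_2 = 0.
Hence M_0 = 0, M_1 = 15, M_2 = 0.
On [2, 3], g(x) = 4 - 15/2·(x - 2) + 0·(x - 2)² + 5/2·(x - 2)³.
With (x - 2) = 2/3: g(8/3) = -7/27.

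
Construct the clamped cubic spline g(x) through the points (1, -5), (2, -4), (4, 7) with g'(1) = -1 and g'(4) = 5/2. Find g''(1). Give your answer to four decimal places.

2.6667

Let σ_i = g''(x_i). Step sizes h_i = 1, 2; slopes of the chords Δ_i = (y_(i+1) - y_i)/h_i = 1, 11/2.
  1·σ_0 + 6·σ_1 + 2·σ_2 = 6(Δ_1 - Δ_0) = 27
Clamped end conditions give two more equations: 2h_0·σ_0 + h_0·σ_1 = 6(Δ_0 - g'(1)) = 12 and h_1·σ_1 + 2h_1·σ_2 = 6(g'(4) - Δ_1) = -18.
Solving: σ_0 = 8/3, σ_1 = 20/3, σ_2 = -47/6.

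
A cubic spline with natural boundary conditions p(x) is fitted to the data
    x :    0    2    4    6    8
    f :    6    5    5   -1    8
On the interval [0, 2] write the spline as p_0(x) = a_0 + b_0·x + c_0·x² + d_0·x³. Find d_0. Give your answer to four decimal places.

Put σ_i = p'' at the i-th knot. Here h = (2, 2, 2, 2) and Δ = (-1/2, 0, -3, 9/2), so the interior equations h_(i-1)·σ_(i-1) + 2(h_(i-1)+h_i)·σ_i + h_i·σ_(i+1) = 6(Δ_i − Δ_(i-1)) read
  2·σ_0 + 8·σ_1 + 2·σ_2 = 6(Δ_1 - Δ_0) = 3
  2·σ_1 + 8·σ_2 + 2·σ_3 = 6(Δ_2 - Δ_1) = -18
  2·σ_2 + 8·σ_3 + 2·σ_4 = 6(Δ_3 - Δ_2) = 45
Natural end conditions: σ_0 = σ_4 = 0.
Forward elimination and back-substitution give σ_0 = 0, σ_1 = 81/56, σ_2 = -30/7, σ_3 = 375/56, σ_4 = 0.
On [0, 2], with p_0(x) = a_0 + b_0·x + c_0·x² + d_0·x³: c_0 = σ_0/2 = 0, d_0 = (σ_1 - σ_0)/(6h_0) = 27/224, b_0 = Δ_0 - h_0(2σ_0 + σ_1)/6 = -55/56.

0.1205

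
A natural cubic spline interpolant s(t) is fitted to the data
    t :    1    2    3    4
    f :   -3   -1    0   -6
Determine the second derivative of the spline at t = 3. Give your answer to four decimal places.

Put m_i = s'' at the i-th knot. Here h = (1, 1, 1) and Δ = (2, 1, -6), so the interior equations h_(i-1)·m_(i-1) + 2(h_(i-1)+h_i)·m_i + h_i·m_(i+1) = 6(Δ_i − Δ_(i-1)) read
  1·m_0 + 4·m_1 + 1·m_2 = 6(Δ_1 - Δ_0) = -6
  1·m_1 + 4·m_2 + 1·m_3 = 6(Δ_2 - Δ_1) = -42
Natural end conditions: m_0 = m_3 = 0.
Solving: m_0 = 0, m_1 = 6/5, m_2 = -54/5, m_3 = 0.

-10.8000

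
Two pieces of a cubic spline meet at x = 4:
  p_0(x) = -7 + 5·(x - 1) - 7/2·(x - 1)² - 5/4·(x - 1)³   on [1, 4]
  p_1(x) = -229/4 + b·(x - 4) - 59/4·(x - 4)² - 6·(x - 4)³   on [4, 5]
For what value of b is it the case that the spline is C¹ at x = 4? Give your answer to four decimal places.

-49.7500

p_0'(x) = 5 - 7·(x - 1) - 15/4·(x - 1)², so p_0'(4) = -199/4. On the right, p_1'(4) = b, so b = -199/4.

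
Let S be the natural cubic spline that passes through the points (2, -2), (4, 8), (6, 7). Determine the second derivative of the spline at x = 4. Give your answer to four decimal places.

With σ_i denoting the second derivative at x_i, h_i = 2, 2, and Δ_i = (y_(i+1) − y_i)/h_i = 5, -1/2:
  2·σ_0 + 8·σ_1 + 2·σ_2 = 6(Δ_1 - Δ_0) = -33
Natural end conditions: σ_0 = σ_2 = 0.
Solving the tridiagonal system: σ_0 = 0, σ_1 = -33/8, σ_2 = 0.

-4.1250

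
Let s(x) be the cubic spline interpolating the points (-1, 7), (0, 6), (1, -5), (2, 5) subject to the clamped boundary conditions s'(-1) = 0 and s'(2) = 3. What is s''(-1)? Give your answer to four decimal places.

12.4000

Put M_i = s'' at the i-th knot. Here h = (1, 1, 1) and Δ = (-1, -11, 10), so the interior equations h_(i-1)·M_(i-1) + 2(h_(i-1)+h_i)·M_i + h_i·M_(i+1) = 6(Δ_i − Δ_(i-1)) read
  1·M_0 + 4·M_1 + 1·M_2 = 6(Δ_1 - Δ_0) = -60
  1·M_1 + 4·M_2 + 1·M_3 = 6(Δ_2 - Δ_1) = 126
Clamped end conditions give two more equations: 2h_0·M_0 + h_0·M_1 = 6(Δ_0 - s'(-1)) = -6 and h_2·M_2 + 2h_2·M_3 = 6(s'(2) - Δ_2) = -42.
Solving the tridiagonal system: M_0 = 62/5, M_1 = -154/5, M_2 = 254/5, M_3 = -232/5.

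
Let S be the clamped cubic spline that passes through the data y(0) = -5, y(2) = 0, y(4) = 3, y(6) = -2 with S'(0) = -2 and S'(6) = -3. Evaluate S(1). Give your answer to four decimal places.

-3.9333

Put m_i = S'' at the i-th knot. Here h = (2, 2, 2) and Δ = (5/2, 3/2, -5/2), so the interior equations h_(i-1)·m_(i-1) + 2(h_(i-1)+h_i)·m_i + h_i·m_(i+1) = 6(Δ_i − Δ_(i-1)) read
  2·m_0 + 8·m_1 + 2·m_2 = 6(Δ_1 - Δ_0) = -6
  2·m_1 + 8·m_2 + 2·m_3 = 6(Δ_2 - Δ_1) = -24
Clamped end conditions give two more equations: 2h_0·m_0 + h_0·m_1 = 6(Δ_0 - S'(0)) = 27 and h_2·m_2 + 2h_2·m_3 = 6(S'(6) - Δ_2) = -3.
Hence m_0 = 233/30, m_1 = -61/30, m_2 = -79/30, m_3 = 17/30.
On [0, 2], S(t) = -5 - 2·t + 233/60·t² - 49/60·t³.
With t = 1: S(1) = -59/15.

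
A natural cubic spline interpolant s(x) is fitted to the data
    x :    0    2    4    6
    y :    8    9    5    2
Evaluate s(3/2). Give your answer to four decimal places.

9.2094

Put M_i = s'' at the i-th knot. Here h = (2, 2, 2) and Δ = (1/2, -2, -3/2), so the interior equations h_(i-1)·M_(i-1) + 2(h_(i-1)+h_i)·M_i + h_i·M_(i+1) = 6(Δ_i − Δ_(i-1)) read
  2·M_0 + 8·M_1 + 2·M_2 = 6(Δ_1 - Δ_0) = -15
  2·M_1 + 8·M_2 + 2·M_3 = 6(Δ_2 - Δ_1) = 3
Natural end conditions: M_0 = M_3 = 0.
Hence M_0 = 0, M_1 = -21/10, M_2 = 9/10, M_3 = 0.
On [0, 2], s(x) = 8 + 6/5·x + 0·x² - 7/40·x³.
With x = 3/2: s(3/2) = 2947/320.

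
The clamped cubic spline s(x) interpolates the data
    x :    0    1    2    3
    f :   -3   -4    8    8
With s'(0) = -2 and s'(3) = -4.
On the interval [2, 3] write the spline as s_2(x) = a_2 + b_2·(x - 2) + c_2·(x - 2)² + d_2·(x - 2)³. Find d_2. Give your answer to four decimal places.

4.3333

Write M_i for s''(x_i). With h_i = 1, 1, 1 and divided differences Δ_i = -1, 12, 0, the continuity of s' gives the tridiagonal system
  1·M_0 + 4·M_1 + 1·M_2 = 6(Δ_1 - Δ_0) = 78
  1·M_1 + 4·M_2 + 1·M_3 = 6(Δ_2 - Δ_1) = -72
Clamped end conditions give two more equations: 2h_0·M_0 + h_0·M_1 = 6(Δ_0 - s'(0)) = 6 and h_2·M_2 + 2h_2·M_3 = 6(s'(3) - Δ_2) = -24.
Solving the tridiagonal system: M_0 = -34/3, M_1 = 86/3, M_2 = -76/3, M_3 = 2/3.
On [2, 3], with s_2(x) = a_2 + b_2·(x - 2) + c_2·(x - 2)² + d_2·(x - 2)³: c_2 = M_2/2 = -38/3, d_2 = (M_3 - M_2)/(6h_2) = 13/3, b_2 = Δ_2 - h_2(2M_2 + M_3)/6 = 25/3.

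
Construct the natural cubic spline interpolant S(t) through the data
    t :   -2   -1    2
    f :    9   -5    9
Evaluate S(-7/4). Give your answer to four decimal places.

4.9531

Write m_i for S''(x_i). With h_i = 1, 3 and divided differences Δ_i = -14, 14/3, the continuity of S' gives the tridiagonal system
  1·m_0 + 8·m_1 + 3·m_2 = 6(Δ_1 - Δ_0) = 112
Natural end conditions: m_0 = m_2 = 0.
Forward elimination and back-substitution give m_0 = 0, m_1 = 14, m_2 = 0.
On [-2, -1], S(t) = 9 - 49/3·(t + 2) + 0·(t + 2)² + 7/3·(t + 2)³.
With (t + 2) = 1/4: S(-7/4) = 317/64.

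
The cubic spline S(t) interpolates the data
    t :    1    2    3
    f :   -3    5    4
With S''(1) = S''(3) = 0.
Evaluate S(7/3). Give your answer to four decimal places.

5.5000

Let σ_i = S''(x_i). Step sizes h_i = 1, 1; slopes of the chords Δ_i = (y_(i+1) - y_i)/h_i = 8, -1.
  1·σ_0 + 4·σ_1 + 1·σ_2 = 6(Δ_1 - Δ_0) = -54
Natural end conditions: σ_0 = σ_2 = 0.
Forward elimination and back-substitution give σ_0 = 0, σ_1 = -27/2, σ_2 = 0.
On [2, 3], S(t) = 5 + 7/2·(t - 2) - 27/4·(t - 2)² + 9/4·(t - 2)³.
With (t - 2) = 1/3: S(7/3) = 11/2.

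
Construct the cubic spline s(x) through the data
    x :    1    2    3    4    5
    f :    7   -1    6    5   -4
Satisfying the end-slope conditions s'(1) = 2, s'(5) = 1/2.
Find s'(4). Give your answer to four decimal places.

Write m_i for s''(x_i). With h_i = 1, 1, 1, 1 and divided differences Δ_i = -8, 7, -1, -9, the continuity of s' gives the tridiagonal system
  1·m_0 + 4·m_1 + 1·m_2 = 6(Δ_1 - Δ_0) = 90
  1·m_1 + 4·m_2 + 1·m_3 = 6(Δ_2 - Δ_1) = -48
  1·m_2 + 4·m_3 + 1·m_4 = 6(Δ_3 - Δ_2) = -48
Clamped end conditions give two more equations: 2h_0·m_0 + h_0·m_1 = 6(Δ_0 - s'(1)) = -60 and h_3·m_3 + 2h_3·m_4 = 6(s'(5) - Δ_3) = 57.
Forward elimination and back-substitution give m_0 = -2781/56, m_1 = 1101/28, m_2 = -141/8, m_3 = -471/28, m_4 = 2067/56.
On [4, 5], s'(x) = b_3 + 2c_3·(x - 4) + 3d_3·(x - 4)² with b_3 = Δ_3 - h_3(2m_3 + m_4)/6 = -1069/112, c_3 = m_3/2 = -471/56, d_3 = (m_4 - m_3)/(6h_3) = 1003/112. So s'(4) = -1069/112.

-9.5446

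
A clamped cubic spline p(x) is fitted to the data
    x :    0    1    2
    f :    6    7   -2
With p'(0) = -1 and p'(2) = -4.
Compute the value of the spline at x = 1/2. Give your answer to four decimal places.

Write m_i for p''(x_i). With h_i = 1, 1 and divided differences Δ_i = 1, -9, the continuity of p' gives the tridiagonal system
  1·m_0 + 4·m_1 + 1·m_2 = 6(Δ_1 - Δ_0) = -60
Clamped end conditions give two more equations: 2h_0·m_0 + h_0·m_1 = 6(Δ_0 - p'(0)) = 12 and h_1·m_1 + 2h_1·m_2 = 6(p'(2) - Δ_1) = 30.
Forward elimination and back-substitution give m_0 = 39/2, m_1 = -27, m_2 = 57/2.
On [0, 1], p(x) = 6 - 1·x + 39/4·x² - 31/4·x³.
With x = 1/2: p(1/2) = 223/32.

6.9688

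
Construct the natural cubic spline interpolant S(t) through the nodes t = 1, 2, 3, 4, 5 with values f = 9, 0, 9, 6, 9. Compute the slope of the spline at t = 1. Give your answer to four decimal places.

With M_i denoting the second derivative at x_i, h_i = 1, 1, 1, 1, and Δ_i = (y_(i+1) − y_i)/h_i = -9, 9, -3, 3:
  1·M_0 + 4·M_1 + 1·M_2 = 6(Δ_1 - Δ_0) = 108
  1·M_1 + 4·M_2 + 1·M_3 = 6(Δ_2 - Δ_1) = -72
  1·M_2 + 4·M_3 + 1·M_4 = 6(Δ_3 - Δ_2) = 36
Natural end conditions: M_0 = M_4 = 0.
Solving: M_0 = 0, M_1 = 243/7, M_2 = -216/7, M_3 = 117/7, M_4 = 0.
On [1, 2], S'(t) = b_0 + 2c_0·(t - 1) + 3d_0·(t - 1)² with b_0 = Δ_0 - h_0(2M_0 + M_1)/6 = -207/14, c_0 = M_0/2 = 0, d_0 = (M_1 - M_0)/(6h_0) = 81/14. So S'(1) = -207/14.

-14.7857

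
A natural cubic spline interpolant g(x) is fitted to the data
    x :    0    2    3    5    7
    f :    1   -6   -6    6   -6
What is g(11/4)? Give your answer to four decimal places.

-6.5929

Let M_i = g''(x_i). Step sizes h_i = 2, 1, 2, 2; slopes of the chords Δ_i = (y_(i+1) - y_i)/h_i = -7/2, 0, 6, -6.
  2·M_0 + 6·M_1 + 1·M_2 = 6(Δ_1 - Δ_0) = 21
  1·M_1 + 6·M_2 + 2·M_3 = 6(Δ_2 - Δ_1) = 36
  2·M_2 + 8·M_3 + 2·M_4 = 6(Δ_3 - Δ_2) = -72
Natural end conditions: M_0 = M_4 = 0.
Forward elimination and back-substitution give M_0 = 0, M_1 = 123/64, M_2 = 303/32, M_3 = -1455/128, M_4 = 0.
On [2, 3], g(x) = -6 - 71/32·(x - 2) + 123/128·(x - 2)² + 161/128·(x - 2)³.
With (x - 2) = 3/4: g(11/4) = -54009/8192.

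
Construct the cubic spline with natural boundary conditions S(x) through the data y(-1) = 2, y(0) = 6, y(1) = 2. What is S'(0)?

0

Let M_i = S''(x_i). Step sizes h_i = 1, 1; slopes of the chords Δ_i = (y_(i+1) - y_i)/h_i = 4, -4.
  1·M_0 + 4·M_1 + 1·M_2 = 6(Δ_1 - Δ_0) = -48
Natural end conditions: M_0 = M_2 = 0.
Solving the tridiagonal system: M_0 = 0, M_1 = -12, M_2 = 0.
On [0, 1], S'(x) = b_1 + 2c_1·x + 3d_1·x² with b_1 = Δ_1 - h_1(2M_1 + M_2)/6 = 0, c_1 = M_1/2 = -6, d_1 = (M_2 - M_1)/(6h_1) = 2. So S'(0) = 0.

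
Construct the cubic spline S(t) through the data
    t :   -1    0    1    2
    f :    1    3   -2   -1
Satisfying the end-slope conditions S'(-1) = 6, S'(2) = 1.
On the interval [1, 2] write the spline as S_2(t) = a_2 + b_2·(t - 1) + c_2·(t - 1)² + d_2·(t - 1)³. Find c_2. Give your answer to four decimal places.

6.9333

Let σ_i = S''(x_i). Step sizes h_i = 1, 1, 1; slopes of the chords Δ_i = (y_(i+1) - y_i)/h_i = 2, -5, 1.
  1·σ_0 + 4·σ_1 + 1·σ_2 = 6(Δ_1 - Δ_0) = -42
  1·σ_1 + 4·σ_2 + 1·σ_3 = 6(Δ_2 - Δ_1) = 36
Clamped end conditions give two more equations: 2h_0·σ_0 + h_0·σ_1 = 6(Δ_0 - S'(-1)) = -24 and h_2·σ_2 + 2h_2·σ_3 = 6(S'(2) - Δ_2) = 0.
Forward elimination and back-substitution give σ_0 = -86/15, σ_1 = -188/15, σ_2 = 208/15, σ_3 = -104/15.
On [1, 2], with S_2(t) = a_2 + b_2·(t - 1) + c_2·(t - 1)² + d_2·(t - 1)³: c_2 = σ_2/2 = 104/15, d_2 = (σ_3 - σ_2)/(6h_2) = -52/15, b_2 = Δ_2 - h_2(2σ_2 + σ_3)/6 = -37/15.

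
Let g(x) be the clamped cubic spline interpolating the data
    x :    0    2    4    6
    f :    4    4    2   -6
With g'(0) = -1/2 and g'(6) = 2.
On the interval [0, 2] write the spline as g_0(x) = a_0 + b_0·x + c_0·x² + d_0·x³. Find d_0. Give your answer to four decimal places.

-0.0083

Put m_i = g'' at the i-th knot. Here h = (2, 2, 2) and Δ = (0, -1, -4), so the interior equations h_(i-1)·m_(i-1) + 2(h_(i-1)+h_i)·m_i + h_i·m_(i+1) = 6(Δ_i − Δ_(i-1)) read
  2·m_0 + 8·m_1 + 2·m_2 = 6(Δ_1 - Δ_0) = -6
  2·m_1 + 8·m_2 + 2·m_3 = 6(Δ_2 - Δ_1) = -18
Clamped end conditions give two more equations: 2h_0·m_0 + h_0·m_1 = 6(Δ_0 - g'(0)) = 3 and h_2·m_2 + 2h_2·m_3 = 6(g'(6) - Δ_2) = 36.
Forward elimination and back-substitution give m_0 = 8/15, m_1 = 13/30, m_2 = -79/15, m_3 = 349/30.
On [0, 2], with g_0(x) = a_0 + b_0·x + c_0·x² + d_0·x³: c_0 = m_0/2 = 4/15, d_0 = (m_1 - m_0)/(6h_0) = -1/120, b_0 = Δ_0 - h_0(2m_0 + m_1)/6 = -1/2.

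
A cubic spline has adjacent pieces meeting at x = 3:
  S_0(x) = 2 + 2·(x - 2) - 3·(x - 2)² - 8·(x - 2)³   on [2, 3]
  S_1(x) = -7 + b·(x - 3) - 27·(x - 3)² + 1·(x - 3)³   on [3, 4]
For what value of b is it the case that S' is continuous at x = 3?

-28

S_0'(x) = 2 - 6·(x - 2) - 24·(x - 2)², so S_0'(3) = -28. On the right, S_1'(3) = b, so b = -28.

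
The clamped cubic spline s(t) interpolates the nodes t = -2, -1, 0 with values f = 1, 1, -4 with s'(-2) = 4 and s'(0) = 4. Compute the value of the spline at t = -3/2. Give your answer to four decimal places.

Write M_i for s''(x_i). With h_i = 1, 1 and divided differences Δ_i = 0, -5, the continuity of s' gives the tridiagonal system
  1·M_0 + 4·M_1 + 1·M_2 = 6(Δ_1 - Δ_0) = -30
Clamped end conditions give two more equations: 2h_0·M_0 + h_0·M_1 = 6(Δ_0 - s'(-2)) = -24 and h_1·M_1 + 2h_1·M_2 = 6(s'(0) - Δ_1) = 54.
Forward elimination and back-substitution give M_0 = -9/2, M_1 = -15, M_2 = 69/2.
On [-2, -1], s(t) = 1 + 4·(t + 2) - 9/4·(t + 2)² - 7/4·(t + 2)³.
With (t + 2) = 1/2: s(-3/2) = 71/32.

2.2188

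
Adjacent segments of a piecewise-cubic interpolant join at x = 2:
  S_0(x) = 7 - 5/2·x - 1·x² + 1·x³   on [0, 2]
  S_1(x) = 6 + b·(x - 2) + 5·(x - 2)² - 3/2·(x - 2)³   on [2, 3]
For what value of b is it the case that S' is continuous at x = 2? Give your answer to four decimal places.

5.5000

S_0'(x) = -5/2 - 2·x + 3·x², so S_0'(2) = 11/2. On the right, S_1'(2) = b, so b = 11/2.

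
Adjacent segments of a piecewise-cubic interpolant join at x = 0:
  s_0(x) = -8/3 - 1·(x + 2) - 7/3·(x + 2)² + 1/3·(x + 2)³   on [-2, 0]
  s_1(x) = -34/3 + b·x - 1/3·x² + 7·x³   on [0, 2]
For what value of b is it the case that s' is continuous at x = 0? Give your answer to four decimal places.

-6.3333

s_0'(x) = -1 - 14/3·(x + 2) + 1·(x + 2)², so s_0'(0) = -19/3. On the right, s_1'(0) = b, so b = -19/3.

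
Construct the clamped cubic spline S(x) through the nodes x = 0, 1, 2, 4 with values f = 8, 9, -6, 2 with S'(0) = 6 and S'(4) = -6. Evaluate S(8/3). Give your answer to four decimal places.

Write σ_i for S''(x_i). With h_i = 1, 1, 2 and divided differences Δ_i = 1, -15, 4, the continuity of S' gives the tridiagonal system
  1·σ_0 + 4·σ_1 + 1·σ_2 = 6(Δ_1 - Δ_0) = -96
  1·σ_1 + 6·σ_2 + 2·σ_3 = 6(Δ_2 - Δ_1) = 114
Clamped end conditions give two more equations: 2h_0·σ_0 + h_0·σ_1 = 6(Δ_0 - S'(0)) = -30 and h_2·σ_2 + 2h_2·σ_3 = 6(S'(4) - Δ_2) = -60.
Forward elimination and back-substitution give σ_0 = 18/11, σ_1 = -366/11, σ_2 = 390/11, σ_3 = -360/11.
On [2, 4], S(x) = -6 - 96/11·(x - 2) + 195/11·(x - 2)² - 125/22·(x - 2)³.
With (x - 2) = 2/3: S(8/3) = -1670/297.

-5.6229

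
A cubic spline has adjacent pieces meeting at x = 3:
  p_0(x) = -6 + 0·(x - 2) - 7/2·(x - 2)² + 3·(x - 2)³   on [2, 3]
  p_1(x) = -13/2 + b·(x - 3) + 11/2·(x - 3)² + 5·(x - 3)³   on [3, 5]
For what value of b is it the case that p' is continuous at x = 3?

2

p_0'(x) = 0 - 7·(x - 2) + 9·(x - 2)², so p_0'(3) = 2. On the right, p_1'(3) = b, so b = 2.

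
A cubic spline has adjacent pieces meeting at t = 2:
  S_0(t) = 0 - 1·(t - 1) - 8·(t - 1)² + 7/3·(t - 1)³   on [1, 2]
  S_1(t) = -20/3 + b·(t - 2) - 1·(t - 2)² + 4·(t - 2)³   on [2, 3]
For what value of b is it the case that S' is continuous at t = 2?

-10

S_0'(t) = -1 - 16·(t - 1) + 7·(t - 1)², so S_0'(2) = -10. On the right, S_1'(2) = b, so b = -10.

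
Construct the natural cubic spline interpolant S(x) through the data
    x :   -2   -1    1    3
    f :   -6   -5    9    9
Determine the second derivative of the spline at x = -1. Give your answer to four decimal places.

8.4545

Put m_i = S'' at the i-th knot. Here h = (1, 2, 2) and Δ = (1, 7, 0), so the interior equations h_(i-1)·m_(i-1) + 2(h_(i-1)+h_i)·m_i + h_i·m_(i+1) = 6(Δ_i − Δ_(i-1)) read
  1·m_0 + 6·m_1 + 2·m_2 = 6(Δ_1 - Δ_0) = 36
  2·m_1 + 8·m_2 + 2·m_3 = 6(Δ_2 - Δ_1) = -42
Natural end conditions: m_0 = m_3 = 0.
Hence m_0 = 0, m_1 = 93/11, m_2 = -81/11, m_3 = 0.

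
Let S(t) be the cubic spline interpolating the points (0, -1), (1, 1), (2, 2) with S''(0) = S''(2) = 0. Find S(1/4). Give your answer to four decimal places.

Put m_i = S'' at the i-th knot. Here h = (1, 1) and Δ = (2, 1), so the interior equations h_(i-1)·m_(i-1) + 2(h_(i-1)+h_i)·m_i + h_i·m_(i+1) = 6(Δ_i − Δ_(i-1)) read
  1·m_0 + 4·m_1 + 1·m_2 = 6(Δ_1 - Δ_0) = -6
Natural end conditions: m_0 = m_2 = 0.
Solving: m_0 = 0, m_1 = -3/2, m_2 = 0.
On [0, 1], S(t) = -1 + 9/4·t + 0·t² - 1/4·t³.
With t = 1/4: S(1/4) = -113/256.

-0.4414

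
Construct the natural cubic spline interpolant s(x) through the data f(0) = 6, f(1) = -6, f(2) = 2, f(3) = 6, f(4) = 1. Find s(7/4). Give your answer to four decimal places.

-0.6521

Put M_i = s'' at the i-th knot. Here h = (1, 1, 1, 1) and Δ = (-12, 8, 4, -5), so the interior equations h_(i-1)·M_(i-1) + 2(h_(i-1)+h_i)·M_i + h_i·M_(i+1) = 6(Δ_i − Δ_(i-1)) read
  1·M_0 + 4·M_1 + 1·M_2 = 6(Δ_1 - Δ_0) = 120
  1·M_1 + 4·M_2 + 1·M_3 = 6(Δ_2 - Δ_1) = -24
  1·M_2 + 4·M_3 + 1·M_4 = 6(Δ_3 - Δ_2) = -54
Natural end conditions: M_0 = M_4 = 0.
Solving: M_0 = 0, M_1 = 921/28, M_2 = -81/7, M_3 = -297/28, M_4 = 0.
On [1, 2], s(x) = -6 - 29/28·(x - 1) + 921/56·(x - 1)² - 415/56·(x - 1)³.
With (x - 1) = 3/4: s(7/4) = -2337/3584.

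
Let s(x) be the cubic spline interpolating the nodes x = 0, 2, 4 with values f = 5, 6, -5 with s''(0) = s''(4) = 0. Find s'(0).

2

Let M_i = s''(x_i). Step sizes h_i = 2, 2; slopes of the chords Δ_i = (y_(i+1) - y_i)/h_i = 1/2, -11/2.
  2·M_0 + 8·M_1 + 2·M_2 = 6(Δ_1 - Δ_0) = -36
Natural end conditions: M_0 = M_2 = 0.
Hence M_0 = 0, M_1 = -9/2, M_2 = 0.
On [0, 2], s'(x) = b_0 + 2c_0·x + 3d_0·x² with b_0 = Δ_0 - h_0(2M_0 + M_1)/6 = 2, c_0 = M_0/2 = 0, d_0 = (M_1 - M_0)/(6h_0) = -3/8. So s'(0) = 2.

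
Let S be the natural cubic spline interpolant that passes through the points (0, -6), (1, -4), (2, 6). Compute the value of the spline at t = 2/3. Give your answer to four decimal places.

Write M_i for S''(x_i). With h_i = 1, 1 and divided differences Δ_i = 2, 10, the continuity of S' gives the tridiagonal system
  1·M_0 + 4·M_1 + 1·M_2 = 6(Δ_1 - Δ_0) = 48
Natural end conditions: M_0 = M_2 = 0.
Solving the tridiagonal system: M_0 = 0, M_1 = 12, M_2 = 0.
On [0, 1], S(t) = -6 + 0·t + 0·t² + 2·t³.
With t = 2/3: S(2/3) = -146/27.

-5.4074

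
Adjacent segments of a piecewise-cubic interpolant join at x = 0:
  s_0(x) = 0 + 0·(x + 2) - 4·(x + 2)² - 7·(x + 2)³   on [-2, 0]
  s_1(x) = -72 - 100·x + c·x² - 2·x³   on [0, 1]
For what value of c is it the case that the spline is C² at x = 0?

-46

s_0''(x) = -8 - 42·(x + 2), so s_0''(0) = -92. On the right, s_1''(0) = 2c, so c = -46.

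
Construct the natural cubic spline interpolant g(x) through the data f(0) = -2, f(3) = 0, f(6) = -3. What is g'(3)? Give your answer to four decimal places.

Write m_i for g''(x_i). With h_i = 3, 3 and divided differences Δ_i = 2/3, -1, the continuity of g' gives the tridiagonal system
  3·m_0 + 12·m_1 + 3·m_2 = 6(Δ_1 - Δ_0) = -10
Natural end conditions: m_0 = m_2 = 0.
Hence m_0 = 0, m_1 = -5/6, m_2 = 0.
On [3, 6], g'(x) = b_1 + 2c_1·(x - 3) + 3d_1·(x - 3)² with b_1 = Δ_1 - h_1(2m_1 + m_2)/6 = -1/6, c_1 = m_1/2 = -5/12, d_1 = (m_2 - m_1)/(6h_1) = 5/108. So g'(3) = -1/6.

-0.1667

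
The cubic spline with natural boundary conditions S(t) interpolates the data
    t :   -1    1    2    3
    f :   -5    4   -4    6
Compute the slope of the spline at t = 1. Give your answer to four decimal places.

-7.3261

Write σ_i for S''(x_i). With h_i = 2, 1, 1 and divided differences Δ_i = 9/2, -8, 10, the continuity of S' gives the tridiagonal system
  2·σ_0 + 6·σ_1 + 1·σ_2 = 6(Δ_1 - Δ_0) = -75
  1·σ_1 + 4·σ_2 + 1·σ_3 = 6(Δ_2 - Δ_1) = 108
Natural end conditions: σ_0 = σ_3 = 0.
Solving: σ_0 = 0, σ_1 = -408/23, σ_2 = 723/23, σ_3 = 0.
On [1, 2], S'(t) = b_1 + 2c_1·(t - 1) + 3d_1·(t - 1)² with b_1 = Δ_1 - h_1(2σ_1 + σ_2)/6 = -337/46, c_1 = σ_1/2 = -204/23, d_1 = (σ_2 - σ_1)/(6h_1) = 377/46. So S'(1) = -337/46.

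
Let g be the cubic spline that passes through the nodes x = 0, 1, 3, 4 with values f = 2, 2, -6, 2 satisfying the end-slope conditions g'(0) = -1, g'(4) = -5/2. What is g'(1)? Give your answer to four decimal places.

Write σ_i for g''(x_i). With h_i = 1, 2, 1 and divided differences Δ_i = 0, -4, 8, the continuity of g' gives the tridiagonal system
  1·σ_0 + 6·σ_1 + 2·σ_2 = 6(Δ_1 - Δ_0) = -24
  2·σ_1 + 6·σ_2 + 1·σ_3 = 6(Δ_2 - Δ_1) = 72
Clamped end conditions give two more equations: 2h_0·σ_0 + h_0·σ_1 = 6(Δ_0 - g'(0)) = 6 and h_2·σ_2 + 2h_2·σ_3 = 6(g'(4) - Δ_2) = -63.
Hence σ_0 = 342/35, σ_1 = -474/35, σ_2 = 831/35, σ_3 = -1518/35.
On [1, 3], g'(x) = b_1 + 2c_1·(x - 1) + 3d_1·(x - 1)² with b_1 = Δ_1 - h_1(2σ_1 + σ_2)/6 = -101/35, c_1 = σ_1/2 = -237/35, d_1 = (σ_2 - σ_1)/(6h_1) = 87/28. So g'(1) = -101/35.

-2.8857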